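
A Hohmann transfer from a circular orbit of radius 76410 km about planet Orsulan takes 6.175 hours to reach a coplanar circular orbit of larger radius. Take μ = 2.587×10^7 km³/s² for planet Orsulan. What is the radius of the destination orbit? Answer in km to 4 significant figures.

r₂ = 1.416×10^5 km

Transfer time t = 6.175 hours = 22230 s, and t = π√(a_t³/μ).
So a_t = (μ t²/π²)^(1/3) = (2.587×10^7 × (22230)² / π²)^(1/3) = 1.0901×10^5 km.
Since a_t = (r₁ + r₂)/2, r₂ = 2a_t − r₁ = 2×1.0901×10^5 − 76410 = 1.4161×10^5 km.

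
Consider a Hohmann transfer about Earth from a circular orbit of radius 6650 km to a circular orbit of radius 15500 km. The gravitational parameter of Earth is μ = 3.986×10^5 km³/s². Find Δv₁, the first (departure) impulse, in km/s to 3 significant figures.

Δv₁ = 1.42 km/s

Transfer-ellipse semi-major axis a_t = (r₁ + r₂)/2 = (6650 + 15500)/2 = 11075 km.
On the circular orbit at r = 6650 km, v_c = √(μ/r) = 7.742 km/s.
Transfer-orbit speed at the same r (vis-viva, a = a_t): v_t = √[μ(2/r − 1/a_t)] = 9.159 km/s.
Δv₁ = |v_t − v_c| = |9.159 − 7.742| = 1.417 km/s.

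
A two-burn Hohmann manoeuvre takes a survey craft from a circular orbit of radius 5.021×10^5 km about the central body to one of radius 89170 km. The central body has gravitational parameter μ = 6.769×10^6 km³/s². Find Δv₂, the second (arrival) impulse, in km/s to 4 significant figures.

Semi-major axis of the transfer orbit: a_t = (5.021×10^5 + 89170)/2 = 2.95635×10^5 km.
On the circular orbit at r = 89170 km, v_c = √(μ/r) = 8.7127 km/s.
Transfer-orbit speed at the same r (vis-viva, a = a_t): v_t = √[μ(2/r − 1/a_t)] = 11.355 km/s.
Δv₂ = |v_t − v_c| = |11.355 − 8.7127| = 2.642 km/s.

Δv₂ = 2.642 km/s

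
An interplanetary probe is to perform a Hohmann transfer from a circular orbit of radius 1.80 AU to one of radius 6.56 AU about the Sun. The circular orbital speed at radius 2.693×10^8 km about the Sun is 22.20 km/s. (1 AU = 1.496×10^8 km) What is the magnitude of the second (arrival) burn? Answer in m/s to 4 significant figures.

From the circular-orbit relation v² = μ/r at r = 2.693×10^8 km: μ = v²r = (22.20)² × 2.693×10^8 = 1.32722×10^11 km³/s².
In km: r₁ = 1.80 × 1.496×10^8 = 2.6928×10^8 km; r₂ = 6.56 × 1.496×10^8 = 9.81376×10^8 km.
The Hohmann ellipse has a_t = (r₁ + r₂)/2 = 6.25328×10^8 km.
Circular speed at r = 9.81376×10^8 km: v_c = √(μ/r) = 11.629 km/s.
Vis-viva on the transfer ellipse at r = 9.81376×10^8 km gives v_t = √[μ(2/r − 1/a_t)] = 7.6314 km/s.
Δv₂ = |v_t − v_c| = |7.6314 − 11.629| = 3.998 km/s.

Δv₂ = 3998 m/s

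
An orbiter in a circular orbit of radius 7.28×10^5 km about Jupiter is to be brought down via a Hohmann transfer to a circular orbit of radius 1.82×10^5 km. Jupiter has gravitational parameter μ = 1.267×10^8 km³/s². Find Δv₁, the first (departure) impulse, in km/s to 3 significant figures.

Δv₁ = 4.85 km/s

Transfer-ellipse semi-major axis a_t = (r₁ + r₂)/2 = (7.280×10^5 + 1.820×10^5)/2 = 4.550×10^5 km.
On the circular orbit at r = 7.280×10^5 km, v_c = √(μ/r) = 13.1924 km/s.
Transfer-orbit speed at the same r (vis-viva, a = a_t): v_t = √[μ(2/r − 1/a_t)] = 8.34358 km/s.
Δv₁ = |v_t − v_c| = |8.34358 − 13.1924| = 4.849 km/s.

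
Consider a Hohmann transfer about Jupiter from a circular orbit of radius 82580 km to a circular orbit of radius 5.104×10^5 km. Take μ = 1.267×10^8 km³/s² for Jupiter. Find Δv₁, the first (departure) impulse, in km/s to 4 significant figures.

Δv₁ = 12.22 km/s

The Hohmann ellipse has a_t = (r₁ + r₂)/2 = 2.9649×10^5 km.
Circular speed at r = 82580 km: v_c = √(μ/r) = 39.17 km/s.
Vis-viva on the transfer ellipse at r = 82580 km gives v_t = √[μ(2/r − 1/a_t)] = 51.39 km/s.
Δv₁ = |v_t − v_c| = |51.39 − 39.17| = 12.22 km/s.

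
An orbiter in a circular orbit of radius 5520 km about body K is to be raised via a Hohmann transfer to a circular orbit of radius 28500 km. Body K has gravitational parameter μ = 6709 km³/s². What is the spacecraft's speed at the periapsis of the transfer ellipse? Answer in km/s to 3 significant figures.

v = 1.43 km/s

Semi-major axis of the transfer orbit: a_t = (5520 + 28500)/2 = 17010 km.
The periapsis of the transfer ellipse is at r = 5520 km.
From the vis-viva equation, v = √[μ(2/r − 1/a_t)] = 1.427 km/s.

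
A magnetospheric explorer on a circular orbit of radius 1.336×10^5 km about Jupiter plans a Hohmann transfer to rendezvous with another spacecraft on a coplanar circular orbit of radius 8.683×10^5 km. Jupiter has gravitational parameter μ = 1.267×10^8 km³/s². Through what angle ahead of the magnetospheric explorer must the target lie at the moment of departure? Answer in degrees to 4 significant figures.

φ = 101.1°

Semi-major axis of the transfer orbit: a_t = (1.336×10^5 + 8.683×10^5)/2 = 5.0095×10^5 km.
The half-period of the transfer ellipse is t = π√(a_t³/μ) = 98959 s.
The target's mean motion on its circular orbit is ω₂ = √(μ/r₂³) = 1.3912×10^-5 rad/s.
Angle swept by the target during transfer: ω₂·t = 1.3767 rad = 78.88°.
The magnetospheric explorer traverses 180° on the transfer ellipse, so the target must lead by 180° − 78.88° = 101.1°.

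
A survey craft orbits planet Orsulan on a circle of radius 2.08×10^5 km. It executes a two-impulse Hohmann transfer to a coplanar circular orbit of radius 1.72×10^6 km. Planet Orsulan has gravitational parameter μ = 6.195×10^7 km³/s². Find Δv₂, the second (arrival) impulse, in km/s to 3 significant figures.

Transfer-ellipse semi-major axis a_t = (r₁ + r₂)/2 = (2.080×10^5 + 1.720×10^6)/2 = 9.640×10^5 km.
On the circular orbit at r = 1.720×10^6 km, v_c = √(μ/r) = 6.0015 km/s.
Transfer-orbit speed at the same r (vis-viva, a = a_t): v_t = √[μ(2/r − 1/a_t)] = 2.7877 km/s.
Δv₂ = |v_t − v_c| = |2.7877 − 6.0015| = 3.214 km/s.

Δv₂ = 3.21 km/s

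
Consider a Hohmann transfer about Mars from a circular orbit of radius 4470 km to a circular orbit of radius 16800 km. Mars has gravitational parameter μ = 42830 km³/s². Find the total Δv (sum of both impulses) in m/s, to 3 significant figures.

Δv = 1360 m/s

Transfer-ellipse semi-major axis a_t = (r₁ + r₂)/2 = (4470 + 16800)/2 = 10635 km.
Circular speed at r₁: v₁ = √(μ/r₁) = √(42830/4470) = 3.0954 km/s.
Transfer-orbit speed at r₁ (vis-viva): v_p = √[μ(2/r₁ − 1/a_t)] = 3.8905 km/s.
First burn Δv₁ = |v_p − v₁| = 0.7951 km/s.
Circular speed at r₂: v₂ = √(μ/r₂) = 1.5967 km/s.
Transfer-orbit speed at r₂: v_a = √[μ(2/r₂ − 1/a_t)] = 1.0352 km/s.
Second burn Δv₂ = |v₂ − v_a| = 0.5615 km/s.
Δv = Δv₁ + Δv₂ = 0.7951 + 0.5615 = 1.357 km/s.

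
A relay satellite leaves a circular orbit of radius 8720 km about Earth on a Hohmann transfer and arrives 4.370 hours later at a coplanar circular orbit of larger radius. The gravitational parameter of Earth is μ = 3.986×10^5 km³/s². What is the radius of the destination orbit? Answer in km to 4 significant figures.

Transfer time t = 4.370 hours = 15732 s, and t = π√(a_t³/μ).
So a_t = (μ t²/π²)^(1/3) = (3.986×10^5 × (15732)² / π²)^(1/3) = 21541 km.
Since a_t = (r₁ + r₂)/2, r₂ = 2a_t − r₁ = 2×21541 − 8720 = 34362 km.

r₂ = 34360 km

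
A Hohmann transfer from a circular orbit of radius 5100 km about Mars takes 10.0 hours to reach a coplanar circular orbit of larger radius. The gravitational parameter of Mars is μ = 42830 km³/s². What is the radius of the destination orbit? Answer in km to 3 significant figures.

r₂ = 30500 km

Transfer time t = 10.0 hours = 36000 s, and t = π√(a_t³/μ).
So a_t = (μ t²/π²)^(1/3) = (42830 × (36000)² / π²)^(1/3) = 17784 km.
Since a_t = (r₁ + r₂)/2, r₂ = 2a_t − r₁ = 2×17784 − 5100 = 30468 km.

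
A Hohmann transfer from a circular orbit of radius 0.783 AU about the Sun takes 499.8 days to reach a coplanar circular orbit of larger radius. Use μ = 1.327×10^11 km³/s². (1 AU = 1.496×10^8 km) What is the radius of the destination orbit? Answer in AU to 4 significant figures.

r₂ = 3.130 AU

In km: r₁ = 0.783 × 1.496×10^8 = 1.171368×10^8 km.
Transfer time t = 499.8 days = 4.318272×10^7 s, and t = π√(a_t³/μ).
So a_t = (μ t²/π²)^(1/3) = (1.327×10^11 × (4.318272×10^7)² / π²)^(1/3) = 2.9268×10^8 km.
Since a_t = (r₁ + r₂)/2, r₂ = 2a_t − r₁ = 2×2.9268×10^8 − 1.171368×10^8 = 4.682232×10^8 km.
In AU: r₂ = 4.682232×10^8 / 1.496×10^8 = 3.130 AU.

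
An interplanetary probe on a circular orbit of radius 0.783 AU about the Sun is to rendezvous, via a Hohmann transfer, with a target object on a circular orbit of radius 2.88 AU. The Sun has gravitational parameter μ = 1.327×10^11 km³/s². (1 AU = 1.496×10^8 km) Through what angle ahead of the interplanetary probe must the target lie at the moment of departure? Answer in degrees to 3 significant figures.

φ = 88.7°

In km: r₁ = 0.783 × 1.496×10^8 = 1.171368×10^8 km; r₂ = 2.88 × 1.496×10^8 = 4.30848×10^8 km.
Semi-major axis of the transfer orbit: a_t = (1.171368×10^8 + 4.30848×10^8)/2 = 2.739924×10^8 km.
The half-period of the transfer ellipse is t = π√(a_t³/μ) = 3.9113×10^7 s.
Target angular speed ω₂ = √(μ/r₂³) = 4.0733×10^-8 rad/s.
Angle swept by the target during transfer: ω₂·t = 1.5932 rad = 91.28°.
The interplanetary probe traverses 180° on the transfer ellipse, so the target must lead by 180° − 91.28° = 88.7°.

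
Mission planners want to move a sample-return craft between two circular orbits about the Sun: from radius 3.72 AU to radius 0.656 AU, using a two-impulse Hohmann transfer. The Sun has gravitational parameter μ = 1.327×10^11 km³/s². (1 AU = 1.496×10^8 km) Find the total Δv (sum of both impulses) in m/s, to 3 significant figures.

Δv = 18200 m/s

In km: r₁ = 3.72 × 1.496×10^8 = 5.56512×10^8 km; r₂ = 0.656 × 1.496×10^8 = 9.81376×10^7 km.
Semi-major axis of the transfer orbit: a_t = (5.56512×10^8 + 9.81376×10^7)/2 = 3.273248×10^8 km.
At r₁ the circular-orbit speed is v₁ = √(μ/r₁) = 15.44181 km/s.
Transfer-orbit speed at r₁ (v² = μ(2/r − 1/a)): v_a = √[μ(2/r₁ − 1/a_t)] = 8.455250 km/s.
First burn Δv₁ = |v_a − v₁| = 6.9866 km/s.
Circular speed at r₂: v₂ = √(μ/r₂) = 36.772 km/s.
Transfer-orbit speed at r₂: v_p = √[μ(2/r₂ − 1/a_t)] = 47.947 km/s.
Second burn Δv₂ = |v₂ − v_p| = 11.175 km/s.
Δv = Δv₁ + Δv₂ = 6.9866 + 11.175 = 18.16 km/s.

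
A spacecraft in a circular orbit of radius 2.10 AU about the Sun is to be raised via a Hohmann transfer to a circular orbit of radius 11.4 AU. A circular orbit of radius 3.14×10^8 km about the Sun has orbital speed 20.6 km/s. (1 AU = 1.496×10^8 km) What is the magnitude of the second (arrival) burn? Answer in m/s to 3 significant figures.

Δv₂ = 3910 m/s

From the circular-orbit relation v² = μ/r at r = 3.14×10^8 km: μ = v²r = (20.6)² × 3.14×10^8 = 1.33249×10^11 km³/s².
In km: r₁ = 2.10 × 1.496×10^8 = 3.1416×10^8 km; r₂ = 11.4 × 1.496×10^8 = 1.70544×10^9 km.
The Hohmann ellipse has a_t = (r₁ + r₂)/2 = 1.0098×10^9 km.
On the circular orbit at r = 1.70544×10^9 km, v_c = √(μ/r) = 8.839 km/s.
Vis-viva on the transfer ellipse at r = 1.70544×10^9 km gives v_t = √[μ(2/r − 1/a_t)] = 4.930 km/s.
Δv₂ = |v_t − v_c| = |4.930 − 8.839| = 3.909 km/s.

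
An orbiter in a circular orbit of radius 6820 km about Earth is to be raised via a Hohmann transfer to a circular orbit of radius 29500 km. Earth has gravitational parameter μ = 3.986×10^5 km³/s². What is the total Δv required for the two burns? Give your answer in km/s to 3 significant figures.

Δv = 3.52 km/s

The Hohmann ellipse has a_t = (r₁ + r₂)/2 = 18160 km.
At r₁ the circular-orbit speed is v₁ = √(μ/r₁) = 7.645 km/s.
Transfer-orbit speed at r₁ (v² = μ(2/r − 1/a)): v_p = √[μ(2/r₁ − 1/a_t)] = 9.744 km/s.
First burn Δv₁ = |v_p − v₁| = 2.099 km/s.
Circular speed at r₂: v₂ = √(μ/r₂) = 3.676 km/s.
Transfer-orbit speed at r₂: v_a = √[μ(2/r₂ − 1/a_t)] = 2.253 km/s.
Second burn Δv₂ = |v₂ − v_a| = 1.423 km/s.
Δv = Δv₁ + Δv₂ = 2.099 + 1.423 = 3.522 km/s.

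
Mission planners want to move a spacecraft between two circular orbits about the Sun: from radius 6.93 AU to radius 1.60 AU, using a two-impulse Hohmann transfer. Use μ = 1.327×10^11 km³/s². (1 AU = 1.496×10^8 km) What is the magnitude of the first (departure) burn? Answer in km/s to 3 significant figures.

Δv₁ = 4.38 km/s

In km: r₁ = 6.93 × 1.496×10^8 = 1.036728×10^9 km; r₂ = 1.60 × 1.496×10^8 = 2.3936×10^8 km.
The Hohmann ellipse has a_t = (r₁ + r₂)/2 = 6.38044×10^8 km.
Circular speed at r = 1.036728×10^9 km: v_c = √(μ/r) = 11.3137 km/s.
Vis-viva on the transfer ellipse at r = 1.036728×10^9 km gives v_t = √[μ(2/r − 1/a_t)] = 6.92953 km/s.
Δv₁ = |v_t − v_c| = |6.92953 − 11.3137| = 4.384 km/s.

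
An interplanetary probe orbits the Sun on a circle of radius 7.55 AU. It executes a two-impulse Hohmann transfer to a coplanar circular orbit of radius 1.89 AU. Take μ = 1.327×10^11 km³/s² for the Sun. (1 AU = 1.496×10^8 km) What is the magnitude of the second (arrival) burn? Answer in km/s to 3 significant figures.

Δv₂ = 5.74 km/s

In km: r₁ = 7.55 × 1.496×10^8 = 1.12948×10^9 km; r₂ = 1.89 × 1.496×10^8 = 2.82744×10^8 km.
The Hohmann ellipse has a_t = (r₁ + r₂)/2 = 7.06112×10^8 km.
Circular speed at r = 2.82744×10^8 km: v_c = √(μ/r) = 21.664 km/s.
Transfer-orbit speed at the same r (vis-viva, a = a_t): v_t = √[μ(2/r − 1/a_t)] = 27.399 km/s.
Δv₂ = |v_t − v_c| = |27.399 − 21.664| = 5.735 km/s.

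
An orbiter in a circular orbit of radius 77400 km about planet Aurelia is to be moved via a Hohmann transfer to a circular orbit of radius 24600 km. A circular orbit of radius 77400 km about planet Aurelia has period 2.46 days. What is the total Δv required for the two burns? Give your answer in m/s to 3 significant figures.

Δv = 1640 m/s

From Kepler's third law T² = 4π²r³/μ at r = 77400 km, T = 2.46 days = 2.46 × 86400 s = 2.12544×10^5 s: μ = 4π²r³/T² = 4.05214×10^5 km³/s².
Transfer-ellipse semi-major axis a_t = (r₁ + r₂)/2 = (77400 + 24600)/2 = 51000 km.
Circular speed at r₁: v₁ = √(μ/r₁) = √(4.05214×10^5/77400) = 2.288 km/s.
On the transfer ellipse at r₁, vis-viva gives v_a = √[μ(2/r₁ − 1/a_t)] = 1.589 km/s.
First burn Δv₁ = |v_a − v₁| = 0.6990 km/s.
At r₂, v₂ = √(μ/r₂) = 4.0586 km/s.
Transfer-orbit speed at r₂: v_p = √[μ(2/r₂ − 1/a_t)] = 4.9999 km/s.
Second burn Δv₂ = |v₂ − v_p| = 0.9413 km/s.
Δv = Δv₁ + Δv₂ = 0.6990 + 0.9413 = 1.640 km/s.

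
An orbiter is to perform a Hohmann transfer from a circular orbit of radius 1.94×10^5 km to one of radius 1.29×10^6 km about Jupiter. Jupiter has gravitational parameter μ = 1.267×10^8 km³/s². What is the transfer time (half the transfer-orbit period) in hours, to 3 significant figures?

Semi-major axis of the transfer orbit: a_t = (1.940×10^5 + 1.290×10^6)/2 = 7.420×10^5 km.
By Kepler's third law the transfer-orbit period is T = 2π√(a_t³/μ), so t = T/2 = 1.784×10^5 s.
Converting: 1.784×10^5 s ÷ 3600 s/hour = 49.6 hours.

t = 49.6 hours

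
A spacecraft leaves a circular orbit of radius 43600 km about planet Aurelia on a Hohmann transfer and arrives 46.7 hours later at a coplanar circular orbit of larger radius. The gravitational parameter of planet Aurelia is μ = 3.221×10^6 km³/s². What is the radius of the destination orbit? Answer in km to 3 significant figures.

r₂ = 3.76×10^5 km

Transfer time t = 46.7 hours = 1.6812×10^5 s, and t = π√(a_t³/μ).
So a_t = (μ t²/π²)^(1/3) = (3.221×10^6 × (1.6812×10^5)² / π²)^(1/3) = 2.0972×10^5 km.
Since a_t = (r₁ + r₂)/2, r₂ = 2a_t − r₁ = 2×2.0972×10^5 − 43600 = 3.7584×10^5 km.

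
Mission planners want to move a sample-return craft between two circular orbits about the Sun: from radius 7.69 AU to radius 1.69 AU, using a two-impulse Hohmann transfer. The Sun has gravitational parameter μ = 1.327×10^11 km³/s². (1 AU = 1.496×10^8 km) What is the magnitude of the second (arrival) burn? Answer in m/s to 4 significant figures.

In km: r₁ = 7.69 × 1.496×10^8 = 1.150424×10^9 km; r₂ = 1.69 × 1.496×10^8 = 2.52824×10^8 km.
Semi-major axis of the transfer orbit: a_t = (1.150424×10^9 + 2.52824×10^8)/2 = 7.01624×10^8 km.
On the circular orbit at r = 2.52824×10^8 km, v_c = √(μ/r) = 22.910 km/s.
Vis-viva on the transfer ellipse at r = 2.52824×10^8 km gives v_t = √[μ(2/r − 1/a_t)] = 29.336 km/s.
Δv₂ = |v_t − v_c| = |29.336 − 22.910| = 6.426 km/s.

Δv₂ = 6426 m/s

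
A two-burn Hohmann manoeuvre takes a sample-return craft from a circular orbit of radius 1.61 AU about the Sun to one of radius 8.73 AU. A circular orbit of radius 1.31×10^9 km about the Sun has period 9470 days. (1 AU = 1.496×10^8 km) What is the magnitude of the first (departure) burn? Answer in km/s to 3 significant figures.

From Kepler's third law T² = 4π²r³/μ at r = 1.31×10^9 km, T = 9470 days = 9470 × 86400 s = 8.18208×10^8 s: μ = 4π²r³/T² = 1.32570×10^11 km³/s².
In km: r₁ = 1.61 × 1.496×10^8 = 2.40856×10^8 km; r₂ = 8.73 × 1.496×10^8 = 1.306008×10^9 km.
Semi-major axis of the transfer orbit: a_t = (2.40856×10^8 + 1.306008×10^9)/2 = 7.73432×10^8 km.
On the circular orbit at r = 2.40856×10^8 km, v_c = √(μ/r) = 23.46088 km/s.
Transfer-orbit speed at the same r (vis-viva, a = a_t): v_t = √[μ(2/r − 1/a_t)] = 30.48640 km/s.
Δv₁ = |v_t − v_c| = |30.48640 − 23.46088| = 7.026 km/s.

Δv₁ = 7.03 km/s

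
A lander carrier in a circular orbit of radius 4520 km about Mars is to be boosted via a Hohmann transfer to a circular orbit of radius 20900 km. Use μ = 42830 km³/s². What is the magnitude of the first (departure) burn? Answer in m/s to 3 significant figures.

Semi-major axis of the transfer orbit: a_t = (4520 + 20900)/2 = 12710 km.
Circular speed at r = 4520 km: v_c = √(μ/r) = 3.07826 km/s.
Transfer-orbit speed at the same r (vis-viva, a = a_t): v_t = √[μ(2/r − 1/a_t)] = 3.94735 km/s.
Δv₁ = |v_t − v_c| = |3.94735 − 3.07826| = 0.8691 km/s.

Δv₁ = 869 m/s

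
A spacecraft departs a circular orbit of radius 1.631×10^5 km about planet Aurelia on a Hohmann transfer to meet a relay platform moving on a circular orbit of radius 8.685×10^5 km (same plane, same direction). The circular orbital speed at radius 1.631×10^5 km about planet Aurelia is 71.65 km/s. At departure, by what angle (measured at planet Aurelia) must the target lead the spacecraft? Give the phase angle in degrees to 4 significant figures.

From the circular-orbit relation v² = μ/r at r = 1.631×10^5 km: μ = v²r = (71.65)² × 1.631×10^5 = 8.37310×10^8 km³/s².
Transfer-ellipse semi-major axis a_t = (r₁ + r₂)/2 = (1.631×10^5 + 8.685×10^5)/2 = 5.158×10^5 km.
The half-period of the transfer ellipse is t = π√(a_t³/μ) = 40218.8 s.
Target angular speed ω₂ = √(μ/r₂³) = 3.57510×10^-5 rad/s.
Angle swept by the target during transfer: ω₂·t = 1.43786 rad = 82.38°.
Arrival is 180° from departure on the ellipse, so φ = 180° − 82.38° = 97.62°.

φ = 97.62°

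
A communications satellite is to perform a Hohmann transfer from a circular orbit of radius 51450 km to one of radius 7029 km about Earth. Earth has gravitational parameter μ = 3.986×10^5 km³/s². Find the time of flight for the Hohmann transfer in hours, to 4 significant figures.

Semi-major axis of the transfer orbit: a_t = (51450 + 7029)/2 = 29239.5 km.
Transfer time t = π√(a_t³/μ) = π√((29239.5)³ / 3.986×10^5) = 24880 s.
Converting: 24880 s ÷ 3600 s/hour = 6.911 hours.

t = 6.911 hours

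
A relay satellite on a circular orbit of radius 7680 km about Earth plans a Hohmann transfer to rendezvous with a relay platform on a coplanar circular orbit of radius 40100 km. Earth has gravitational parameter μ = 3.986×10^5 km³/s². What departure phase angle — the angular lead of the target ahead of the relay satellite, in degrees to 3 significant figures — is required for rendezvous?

The Hohmann ellipse has a_t = (r₁ + r₂)/2 = 23890 km.
The half-period of the transfer ellipse is t = π√(a_t³/μ) = 18374 s.
Target angular speed ω₂ = √(μ/r₂³) = 7.8623×10^-5 rad/s.
Angle swept by the target during transfer: ω₂·t = 1.4446 rad = 82.77°.
The relay satellite traverses 180° on the transfer ellipse, so the target must lead by 180° − 82.77° = 97.2°.

φ = 97.2°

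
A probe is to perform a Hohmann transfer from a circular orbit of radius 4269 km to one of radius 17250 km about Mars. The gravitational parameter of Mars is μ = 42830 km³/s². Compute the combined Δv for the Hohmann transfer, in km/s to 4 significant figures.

Δv = 1.426 km/s

Transfer-ellipse semi-major axis a_t = (r₁ + r₂)/2 = (4269 + 17250)/2 = 10759.5 km.
Circular speed at r₁: v₁ = √(μ/r₁) = √(42830/4269) = 3.1675 km/s.
On the transfer ellipse at r₁, vis-viva gives v_p = √[μ(2/r₁ − 1/a_t)] = 4.0106 km/s.
First burn Δv₁ = |v_p − v₁| = 0.8431 km/s.
At r₂, v₂ = √(μ/r₂) = 1.5757 km/s.
Transfer-orbit speed at r₂: v_a = √[μ(2/r₂ − 1/a_t)] = 0.99254 km/s.
Second burn Δv₂ = |v₂ − v_a| = 0.5832 km/s.
Total Δv = Δv₁ + Δv₂ = 1.426 km/s.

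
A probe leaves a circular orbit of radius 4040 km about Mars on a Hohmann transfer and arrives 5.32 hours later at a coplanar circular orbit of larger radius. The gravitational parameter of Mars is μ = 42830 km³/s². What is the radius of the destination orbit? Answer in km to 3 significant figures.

Transfer time t = 5.32 hours = 19152 s, and t = π√(a_t³/μ).
So a_t = (μ t²/π²)^(1/3) = (42830 × (19152)² / π²)^(1/3) = 11676 km.
Since a_t = (r₁ + r₂)/2, r₂ = 2a_t − r₁ = 2×11676 − 4040 = 19312 km.

r₂ = 19300 km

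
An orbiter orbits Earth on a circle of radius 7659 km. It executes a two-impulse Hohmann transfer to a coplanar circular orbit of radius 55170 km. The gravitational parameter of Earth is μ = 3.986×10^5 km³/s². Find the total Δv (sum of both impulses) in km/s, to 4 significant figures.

Semi-major axis of the transfer orbit: a_t = (7659 + 55170)/2 = 31414.5 km.
Circular speed at r₁: v₁ = √(μ/r₁) = √(3.986×10^5/7659) = 7.214 km/s.
Transfer-orbit speed at r₁ (v² = μ(2/r − 1/a)): v_p = √[μ(2/r₁ − 1/a_t)] = 9.560 km/s.
First burn Δv₁ = |v_p − v₁| = 2.346 km/s.
At r₂, v₂ = √(μ/r₂) = 2.688 km/s.
Transfer-orbit speed at r₂: v_a = √[μ(2/r₂ − 1/a_t)] = 1.327 km/s.
Second burn Δv₂ = |v₂ − v_a| = 1.361 km/s.
Δv = Δv₁ + Δv₂ = 2.346 + 1.361 = 3.707 km/s.

Δv = 3.707 km/s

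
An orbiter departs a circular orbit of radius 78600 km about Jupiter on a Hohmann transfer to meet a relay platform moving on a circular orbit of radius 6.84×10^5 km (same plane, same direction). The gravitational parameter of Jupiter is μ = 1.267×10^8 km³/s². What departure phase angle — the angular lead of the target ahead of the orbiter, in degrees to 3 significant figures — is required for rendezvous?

The Hohmann ellipse has a_t = (r₁ + r₂)/2 = 3.813×10^5 km.
The half-period of the transfer ellipse is t = π√(a_t³/μ) = 65710 s.
Target angular speed ω₂ = √(μ/r₂³) = 1.990×10^-5 rad/s.
Angle swept by the target during transfer: ω₂·t = 1.3076 rad = 74.92°.
Arrival is 180° from departure on the ellipse, so φ = 180° − 74.92° = 105°.

φ = 105°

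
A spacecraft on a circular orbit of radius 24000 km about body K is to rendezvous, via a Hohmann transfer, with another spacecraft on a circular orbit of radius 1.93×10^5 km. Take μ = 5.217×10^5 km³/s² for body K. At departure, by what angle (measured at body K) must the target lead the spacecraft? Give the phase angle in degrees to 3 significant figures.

Transfer-ellipse semi-major axis a_t = (r₁ + r₂)/2 = (24000 + 1.930×10^5)/2 = 1.085×10^5 km.
Transfer time t = π√(a_t³/μ) = 1.5545×10^5 s.
The target's mean motion on its circular orbit is ω₂ = √(μ/r₂³) = 8.5187×10^-6 rad/s.
Angle swept by the target during transfer: ω₂·t = 1.3242 rad = 75.87°.
Arrival is 180° from departure on the ellipse, so φ = 180° − 75.87° = 104°.

φ = 104°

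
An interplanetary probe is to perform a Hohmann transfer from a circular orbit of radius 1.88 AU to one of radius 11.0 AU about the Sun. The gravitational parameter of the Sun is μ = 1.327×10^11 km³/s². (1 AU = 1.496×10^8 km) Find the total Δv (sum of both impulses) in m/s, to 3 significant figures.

In km: r₁ = 1.88 × 1.496×10^8 = 2.81248×10^8 km; r₂ = 11.0 × 1.496×10^8 = 1.6456×10^9 km.
The Hohmann ellipse has a_t = (r₁ + r₂)/2 = 9.63424×10^8 km.
At r₁ the circular-orbit speed is v₁ = √(μ/r₁) = 21.7215 km/s.
Transfer-orbit speed at r₁ (vis-viva equation): v_p = √[μ(2/r₁ − 1/a_t)] = 28.3886 km/s.
First burn Δv₁ = |v_p − v₁| = 6.6671 km/s.
Circular speed at r₂: v₂ = √(μ/r₂) = 8.97994 km/s.
Transfer-orbit speed at r₂: v_a = √[μ(2/r₂ − 1/a_t)] = 4.85187 km/s.
Second burn Δv₂ = |v₂ − v_a| = 4.1281 km/s.
Δv = Δv₁ + Δv₂ = 6.6671 + 4.1281 = 10.80 km/s.

Δv = 10800 m/s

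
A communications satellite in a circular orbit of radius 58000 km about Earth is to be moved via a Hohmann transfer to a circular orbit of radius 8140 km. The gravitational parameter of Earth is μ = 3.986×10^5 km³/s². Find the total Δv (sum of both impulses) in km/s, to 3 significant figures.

Δv = 3.59 km/s

Semi-major axis of the transfer orbit: a_t = (58000 + 8140)/2 = 33070 km.
Circular speed at r₁: v₁ = √(μ/r₁) = √(3.986×10^5/58000) = 2.62153 km/s.
Transfer-orbit speed at r₁ (vis-viva equation): v_a = √[μ(2/r₁ − 1/a_t)] = 1.30062 km/s.
First burn Δv₁ = |v_a − v₁| = 1.32091 km/s.
Circular speed at r₂: v₂ = √(μ/r₂) = 6.99772 km/s.
Transfer-orbit speed at r₂: v_p = √[μ(2/r₂ − 1/a_t)] = 9.26730 km/s.
Second burn Δv₂ = |v₂ − v_p| = 2.26958 km/s.
Total Δv = Δv₁ + Δv₂ = 3.590 km/s.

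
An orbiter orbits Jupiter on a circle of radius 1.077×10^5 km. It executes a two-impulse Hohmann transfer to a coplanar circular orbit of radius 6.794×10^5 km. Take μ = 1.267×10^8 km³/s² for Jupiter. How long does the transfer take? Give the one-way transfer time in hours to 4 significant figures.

Semi-major axis of the transfer orbit: a_t = (1.077×10^5 + 6.794×10^5)/2 = 3.9355×10^5 km.
By Kepler's third law the transfer-orbit period is T = 2π√(a_t³/μ), so t = T/2 = 68910 s.
Converting: 68910 s ÷ 3600 s/hour = 19.14 hours.

t = 19.14 hours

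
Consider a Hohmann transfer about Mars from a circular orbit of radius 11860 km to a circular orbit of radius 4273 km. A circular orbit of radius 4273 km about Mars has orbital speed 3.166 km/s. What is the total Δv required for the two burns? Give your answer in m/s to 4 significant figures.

Δv = 1190 m/s

From the circular-orbit relation v² = μ/r at r = 4273 km: μ = v²r = (3.166)² × 4273 = 42830.7 km³/s².
The Hohmann ellipse has a_t = (r₁ + r₂)/2 = 8066.5 km.
Circular speed at r₁: v₁ = √(μ/r₁) = √(42830.7/11860) = 1.90036 km/s.
On the transfer ellipse at r₁, v² = μ(2/r − 1/a) gives v_a = √[μ(2/r₁ − 1/a_t)] = 1.38312 km/s.
First burn Δv₁ = |v_a − v₁| = 0.5172 km/s.
At r₂, v₂ = √(μ/r₂) = 3.1660 km/s.
Transfer-orbit speed at r₂: v_p = √[μ(2/r₂ − 1/a_t)] = 3.8389 km/s.
Second burn Δv₂ = |v₂ − v_p| = 0.6729 km/s.
Total Δv = Δv₁ + Δv₂ = 1.190 km/s.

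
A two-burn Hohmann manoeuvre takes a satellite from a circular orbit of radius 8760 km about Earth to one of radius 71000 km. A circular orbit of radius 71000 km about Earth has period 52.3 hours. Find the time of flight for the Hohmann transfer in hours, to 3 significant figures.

t = 11.0 hours

From Kepler's third law T² = 4π²r³/μ at r = 71000 km, T = 52.3 hours = 52.3 × 3600 s = 1.8828×10^5 s: μ = 4π²r³/T² = 3.98590×10^5 km³/s².
Transfer-ellipse semi-major axis a_t = (r₁ + r₂)/2 = (8760 + 71000)/2 = 39880 km.
Transfer time t = π√(a_t³/μ) = π√((39880)³ / 3.98590×10^5) = 39630 s.
Converting: 39630 s ÷ 3600 s/hour = 11.0 hours.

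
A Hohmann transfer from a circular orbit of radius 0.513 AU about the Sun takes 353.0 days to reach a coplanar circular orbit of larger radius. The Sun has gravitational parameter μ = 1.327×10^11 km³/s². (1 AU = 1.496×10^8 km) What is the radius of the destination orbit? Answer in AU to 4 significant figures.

r₂ = 2.590 AU

In km: r₁ = 0.513 × 1.496×10^8 = 7.67448×10^7 km.
Transfer time t = 353.0 days = 3.04992×10^7 s, and t = π√(a_t³/μ).
So a_t = (μ t²/π²)^(1/3) = (1.327×10^11 × (3.04992×10^7)² / π²)^(1/3) = 2.3212×10^8 km.
Since a_t = (r₁ + r₂)/2, r₂ = 2a_t − r₁ = 2×2.3212×10^8 − 7.67448×10^7 = 3.874952×10^8 km.
In AU: r₂ = 3.874952×10^8 / 1.496×10^8 = 2.590 AU.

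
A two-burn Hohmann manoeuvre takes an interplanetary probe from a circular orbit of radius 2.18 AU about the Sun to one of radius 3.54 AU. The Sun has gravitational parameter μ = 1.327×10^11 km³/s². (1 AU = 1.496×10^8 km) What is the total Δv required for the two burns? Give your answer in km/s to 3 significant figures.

Δv = 4.28 km/s

In km: r₁ = 2.18 × 1.496×10^8 = 3.26128×10^8 km; r₂ = 3.54 × 1.496×10^8 = 5.29584×10^8 km.
Semi-major axis of the transfer orbit: a_t = (3.26128×10^8 + 5.29584×10^8)/2 = 4.27856×10^8 km.
At r₁ the circular-orbit speed is v₁ = √(μ/r₁) = 20.1716 km/s.
On the transfer ellipse at r₁, v² = μ(2/r − 1/a) gives v_p = √[μ(2/r₁ − 1/a_t)] = 22.4419 km/s.
First burn Δv₁ = |v_p − v₁| = 2.2703 km/s.
Circular speed at r₂: v₂ = √(μ/r₂) = 15.82953 km/s.
Transfer-orbit speed at r₂: v_a = √[μ(2/r₂ − 1/a_t)] = 13.82017 km/s.
Second burn Δv₂ = |v₂ − v_a| = 2.0094 km/s.
Δv = Δv₁ + Δv₂ = 2.2703 + 2.0094 = 4.280 km/s.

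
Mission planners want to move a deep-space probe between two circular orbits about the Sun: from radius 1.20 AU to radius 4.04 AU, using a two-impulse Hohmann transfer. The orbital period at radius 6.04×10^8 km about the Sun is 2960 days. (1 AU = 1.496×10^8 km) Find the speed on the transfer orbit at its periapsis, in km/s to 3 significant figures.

From Kepler's third law T² = 4π²r³/μ at r = 6.04×10^8 km, T = 2960 days = 2960 × 86400 s = 2.55744×10^8 s: μ = 4π²r³/T² = 1.33002×10^11 km³/s².
In km: r₁ = 1.20 × 1.496×10^8 = 1.7952×10^8 km; r₂ = 4.04 × 1.496×10^8 = 6.04384×10^8 km.
Semi-major axis of the transfer orbit: a_t = (1.7952×10^8 + 6.04384×10^8)/2 = 3.91952×10^8 km.
At periapsis, r = 1.7952×10^8 km.
Applying v² = μ(2/r − 1/a_t): v = 33.80 km/s.

v = 33.8 km/s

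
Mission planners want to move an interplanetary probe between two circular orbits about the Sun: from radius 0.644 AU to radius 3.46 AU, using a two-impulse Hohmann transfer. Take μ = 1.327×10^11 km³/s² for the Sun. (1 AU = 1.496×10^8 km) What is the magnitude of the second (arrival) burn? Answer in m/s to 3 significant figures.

In km: r₁ = 0.644 × 1.496×10^8 = 9.63424×10^7 km; r₂ = 3.46 × 1.496×10^8 = 5.17616×10^8 km.
Transfer-ellipse semi-major axis a_t = (r₁ + r₂)/2 = (9.63424×10^7 + 5.17616×10^8)/2 = 3.069792×10^8 km.
Circular speed at r = 5.17616×10^8 km: v_c = √(μ/r) = 16.0115 km/s.
Transfer-orbit speed at the same r (vis-viva, a = a_t): v_t = √[μ(2/r − 1/a_t)] = 8.96986 km/s.
Δv₂ = |v_t − v_c| = |8.96986 − 16.0115| = 7.042 km/s.

Δv₂ = 7040 m/s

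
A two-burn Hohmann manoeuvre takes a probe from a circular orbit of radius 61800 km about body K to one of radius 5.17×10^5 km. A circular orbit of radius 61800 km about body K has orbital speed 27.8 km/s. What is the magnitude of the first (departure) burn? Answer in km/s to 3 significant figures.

From the circular-orbit relation v² = μ/r at r = 61800 km: μ = v²r = (27.8)² × 61800 = 4.77615×10^7 km³/s².
The Hohmann ellipse has a_t = (r₁ + r₂)/2 = 2.894×10^5 km.
Circular speed at r = 61800 km: v_c = √(μ/r) = 27.800 km/s.
Vis-viva on the transfer ellipse at r = 61800 km gives v_t = √[μ(2/r − 1/a_t)] = 37.157 km/s.
Δv₁ = |v_t − v_c| = |37.157 − 27.800| = 9.357 km/s.

Δv₁ = 9.36 km/s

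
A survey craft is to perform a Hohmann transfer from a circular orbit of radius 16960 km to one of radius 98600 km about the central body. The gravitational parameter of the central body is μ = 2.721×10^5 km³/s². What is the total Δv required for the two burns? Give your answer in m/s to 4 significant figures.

Δv = 1988 m/s

Semi-major axis of the transfer orbit: a_t = (16960 + 98600)/2 = 57780 km.
At r₁ the circular-orbit speed is v₁ = √(μ/r₁) = 4.005 km/s.
Transfer-orbit speed at r₁ (vis-viva equation): v_p = √[μ(2/r₁ − 1/a_t)] = 5.232 km/s.
First burn Δv₁ = |v_p − v₁| = 1.227 km/s.
Circular speed at r₂: v₂ = √(μ/r₂) = 1.6612 km/s.
Transfer-orbit speed at r₂: v_a = √[μ(2/r₂ − 1/a_t)] = 0.90002 km/s.
Second burn Δv₂ = |v₂ − v_a| = 0.7612 km/s.
Δv = Δv₁ + Δv₂ = 1.227 + 0.7612 = 1.988 km/s.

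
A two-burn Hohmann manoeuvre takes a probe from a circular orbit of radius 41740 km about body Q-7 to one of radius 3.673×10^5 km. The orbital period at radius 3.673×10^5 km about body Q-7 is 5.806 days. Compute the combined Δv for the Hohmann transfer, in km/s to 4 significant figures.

From Kepler's third law T² = 4π²r³/μ at r = 3.673×10^5 km, T = 5.806 days = 5.806 × 86400 s = 5.016384×10^5 s: μ = 4π²r³/T² = 7.77394×10^6 km³/s².
Semi-major axis of the transfer orbit: a_t = (41740 + 3.673×10^5)/2 = 2.0452×10^5 km.
Circular speed at r₁: v₁ = √(μ/r₁) = √(7.77394×10^6/41740) = 13.647 km/s.
On the transfer ellipse at r₁, vis-viva equation gives v_p = √[μ(2/r₁ − 1/a_t)] = 18.289 km/s.
First burn Δv₁ = |v_p − v₁| = 4.642 km/s.
At r₂, v₂ = √(μ/r₂) = 4.6006 km/s.
Transfer-orbit speed at r₂: v_a = √[μ(2/r₂ − 1/a_t)] = 2.0783 km/s.
Second burn Δv₂ = |v₂ − v_a| = 2.522 km/s.
Δv = Δv₁ + Δv₂ = 4.642 + 2.522 = 7.164 km/s.

Δv = 7.164 km/s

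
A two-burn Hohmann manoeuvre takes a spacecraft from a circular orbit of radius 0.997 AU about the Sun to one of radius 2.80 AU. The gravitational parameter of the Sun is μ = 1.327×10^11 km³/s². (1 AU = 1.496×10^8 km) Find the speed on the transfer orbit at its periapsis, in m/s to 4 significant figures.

v = 36220 m/s

In km: r₁ = 0.997 × 1.496×10^8 = 1.491512×10^8 km; r₂ = 2.80 × 1.496×10^8 = 4.1888×10^8 km.
Semi-major axis of the transfer orbit: a_t = (1.491512×10^8 + 4.1888×10^8)/2 = 2.840156×10^8 km.
The periapsis of the transfer ellipse is at r = 1.491512×10^8 km.
From the vis-viva equation, v = √[μ(2/r − 1/a_t)] = 36.22 km/s.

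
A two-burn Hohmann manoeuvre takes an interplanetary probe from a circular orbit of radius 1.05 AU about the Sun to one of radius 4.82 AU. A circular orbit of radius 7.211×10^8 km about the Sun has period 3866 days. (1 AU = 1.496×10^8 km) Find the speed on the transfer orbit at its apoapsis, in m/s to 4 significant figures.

v = 8113 m/s

From Kepler's third law T² = 4π²r³/μ at r = 7.211×10^8 km, T = 3866 days = 3866 × 86400 s = 3.340224×10^8 s: μ = 4π²r³/T² = 1.32677×10^11 km³/s².
In km: r₁ = 1.05 × 1.496×10^8 = 1.5708×10^8 km; r₂ = 4.82 × 1.496×10^8 = 7.21072×10^8 km.
Transfer-ellipse semi-major axis a_t = (r₁ + r₂)/2 = (1.5708×10^8 + 7.21072×10^8)/2 = 4.39076×10^8 km.
The apoapsis of the transfer ellipse is at r = 7.21072×10^8 km.
From the vis-viva equation, v = √[μ(2/r − 1/a_t)] = 8.113 km/s.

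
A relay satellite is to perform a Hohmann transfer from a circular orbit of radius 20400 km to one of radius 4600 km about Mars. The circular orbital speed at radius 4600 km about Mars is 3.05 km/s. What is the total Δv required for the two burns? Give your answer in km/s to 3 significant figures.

Δv = 1.42 km/s

From the circular-orbit relation v² = μ/r at r = 4600 km: μ = v²r = (3.05)² × 4600 = 42791.5 km³/s².
Transfer-ellipse semi-major axis a_t = (r₁ + r₂)/2 = (20400 + 4600)/2 = 12500 km.
At r₁ the circular-orbit speed is v₁ = √(μ/r₁) = 1.4483 km/s.
Transfer-orbit speed at r₁ (v² = μ(2/r − 1/a)): v_a = √[μ(2/r₁ − 1/a_t)] = 0.87859 km/s.
First burn Δv₁ = |v_a − v₁| = 0.5697 km/s.
Circular speed at r₂: v₂ = √(μ/r₂) = 3.0500 km/s.
Transfer-orbit speed at r₂: v_p = √[μ(2/r₂ − 1/a_t)] = 3.8964 km/s.
Second burn Δv₂ = |v₂ − v_p| = 0.8464 km/s.
Total Δv = Δv₁ + Δv₂ = 1.416 km/s.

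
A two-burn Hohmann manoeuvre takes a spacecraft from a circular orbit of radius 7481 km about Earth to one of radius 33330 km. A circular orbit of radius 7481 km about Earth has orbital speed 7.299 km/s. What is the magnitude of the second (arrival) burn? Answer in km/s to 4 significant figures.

Δv₂ = 1.364 km/s

From the circular-orbit relation v² = μ/r at r = 7481 km: μ = v²r = (7.299)² × 7481 = 3.98553×10^5 km³/s².
The Hohmann ellipse has a_t = (r₁ + r₂)/2 = 20405.5 km.
Circular speed at r = 33330 km: v_c = √(μ/r) = 3.458 km/s.
Vis-viva on the transfer ellipse at r = 33330 km gives v_t = √[μ(2/r − 1/a_t)] = 2.094 km/s.
Δv₂ = |v_t − v_c| = |2.094 − 3.458| = 1.364 km/s.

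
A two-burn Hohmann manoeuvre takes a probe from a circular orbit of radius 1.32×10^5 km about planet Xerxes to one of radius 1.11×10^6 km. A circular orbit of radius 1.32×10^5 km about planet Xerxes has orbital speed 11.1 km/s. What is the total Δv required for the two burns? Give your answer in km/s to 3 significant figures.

From the circular-orbit relation v² = μ/r at r = 1.32×10^5 km: μ = v²r = (11.1)² × 1.32×10^5 = 1.62637×10^7 km³/s².
The Hohmann ellipse has a_t = (r₁ + r₂)/2 = 6.210×10^5 km.
At r₁ the circular-orbit speed is v₁ = √(μ/r₁) = 11.10 km/s.
Transfer-orbit speed at r₁ (vis-viva): v_p = √[μ(2/r₁ − 1/a_t)] = 14.84 km/s.
First burn Δv₁ = |v_p − v₁| = 3.740 km/s.
At r₂, v₂ = √(μ/r₂) = 3.828 km/s.
Transfer-orbit speed at r₂: v_a = √[μ(2/r₂ − 1/a_t)] = 1.765 km/s.
Second burn Δv₂ = |v₂ − v_a| = 2.063 km/s.
Total Δv = Δv₁ + Δv₂ = 5.803 km/s.

Δv = 5.80 km/s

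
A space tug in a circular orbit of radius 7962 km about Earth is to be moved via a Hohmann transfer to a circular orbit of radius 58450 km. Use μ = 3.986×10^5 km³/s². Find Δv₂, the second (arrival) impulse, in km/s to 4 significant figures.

The Hohmann ellipse has a_t = (r₁ + r₂)/2 = 33206 km.
On the circular orbit at r = 58450 km, v_c = √(μ/r) = 2.6114 km/s.
Vis-viva on the transfer ellipse at r = 58450 km gives v_t = √[μ(2/r − 1/a_t)] = 1.2787 km/s.
Δv₂ = |v_t − v_c| = |1.2787 − 2.6114| = 1.333 km/s.

Δv₂ = 1.333 km/s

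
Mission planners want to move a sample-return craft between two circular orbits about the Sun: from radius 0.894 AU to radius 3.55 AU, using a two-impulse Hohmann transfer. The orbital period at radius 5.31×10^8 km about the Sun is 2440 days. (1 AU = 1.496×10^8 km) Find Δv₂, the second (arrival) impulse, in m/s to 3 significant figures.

Δv₂ = 5790 m/s

From Kepler's third law T² = 4π²r³/μ at r = 5.31×10^8 km, T = 2440 days = 2440 × 86400 s = 2.10816×10^8 s: μ = 4π²r³/T² = 1.32995×10^11 km³/s².
In km: r₁ = 0.894 × 1.496×10^8 = 1.337424×10^8 km; r₂ = 3.55 × 1.496×10^8 = 5.3108×10^8 km.
Semi-major axis of the transfer orbit: a_t = (1.337424×10^8 + 5.3108×10^8)/2 = 3.324112×10^8 km.
Circular speed at r = 5.3108×10^8 km: v_c = √(μ/r) = 15.825 km/s.
Transfer-orbit speed at the same r (vis-viva, a = a_t): v_t = √[μ(2/r − 1/a_t)] = 10.038 km/s.
Δv₂ = |v_t − v_c| = |10.038 − 15.825| = 5.787 km/s.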